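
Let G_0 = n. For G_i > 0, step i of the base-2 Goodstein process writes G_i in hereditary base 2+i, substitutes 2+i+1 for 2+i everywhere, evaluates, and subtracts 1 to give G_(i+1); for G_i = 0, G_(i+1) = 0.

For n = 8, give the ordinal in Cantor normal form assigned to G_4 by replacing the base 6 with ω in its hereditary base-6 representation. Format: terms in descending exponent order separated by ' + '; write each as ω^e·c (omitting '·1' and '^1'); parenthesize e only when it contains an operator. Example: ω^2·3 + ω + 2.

[0] 8 ≡ 2^(2 + 1) (base 2). Lift 3: 81. −1: 80.
[1] 80 ≡ 2·3^3 + 2·3^2 + 2·3 + 2 (base 3). Lift 4: 554. −1: 553.
[2] 553 ≡ 2·4^4 + 2·4^2 + 2·4 + 1 (base 4). Lift 5: 6311. −1: 6310.
[3] 6310 ≡ 2·5^5 + 2·5^2 + 2·5 (base 5). Lift 6: 93396. −1: 93395.

ω^ω·2 + ω^2·2 + ω + 5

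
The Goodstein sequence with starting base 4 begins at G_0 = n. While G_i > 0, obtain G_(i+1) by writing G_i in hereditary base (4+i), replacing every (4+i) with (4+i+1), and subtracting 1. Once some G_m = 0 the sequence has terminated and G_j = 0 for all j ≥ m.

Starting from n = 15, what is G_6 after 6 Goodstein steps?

i=0: 15 = 3·4 + 3 (b=4); 4→5: 3·5 + 3 = 18; 18−1 = 17
i=1: 17 = 3·5 + 2 (b=5); 5→6: 3·6 + 2 = 20; 20−1 = 19
i=2: 19 = 3·6 + 1 (b=6); 6→7: 3·7 + 1 = 22; 22−1 = 21
i=3: 21 = 3·7 (b=7); 7→8: 3·8 = 24; 24−1 = 23
i=4: 23 = 2·8 + 7 (b=8); 8→9: 2·9 + 7 = 25; 25−1 = 24
i=5: 24 = 2·9 + 6 (b=9); 9→10: 2·10 + 6 = 26; 26−1 = 25
i=6: 25 = 2·10 + 5 (b=10); 10→11: 2·11 + 5 = 27; 27−1 = 26

25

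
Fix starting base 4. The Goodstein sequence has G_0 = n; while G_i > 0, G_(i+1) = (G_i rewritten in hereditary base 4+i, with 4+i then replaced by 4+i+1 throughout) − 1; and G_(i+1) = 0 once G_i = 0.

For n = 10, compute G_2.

12

10 —HB4→ 2·4 + 2 —bump→ 2·5 + 2 = 12 —(−1)→ 11
11 —HB5→ 2·5 + 1 —bump→ 2·6 + 1 = 13 —(−1)→ 12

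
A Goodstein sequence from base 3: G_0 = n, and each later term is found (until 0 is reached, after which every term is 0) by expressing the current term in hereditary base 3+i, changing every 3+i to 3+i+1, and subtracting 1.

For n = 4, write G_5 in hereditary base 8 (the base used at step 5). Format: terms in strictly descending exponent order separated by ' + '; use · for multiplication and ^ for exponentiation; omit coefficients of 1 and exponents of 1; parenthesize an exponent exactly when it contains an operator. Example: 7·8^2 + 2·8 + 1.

1

4 —HB3→ 3 + 1 —bump→ 4 + 1 = 5 —(−1)→ 4
4 —HB4→ 4 —bump→ 5 = 5 —(−1)→ 4
4 —HB5→ 4 —bump→ 4 = 4 —(−1)→ 3
3 —HB6→ 3 —bump→ 3 = 3 —(−1)→ 2
2 —HB7→ 2 —bump→ 2 = 2 —(−1)→ 1
1 —HB8→ 1 —bump→ 1 = 1 —(−1)→ 0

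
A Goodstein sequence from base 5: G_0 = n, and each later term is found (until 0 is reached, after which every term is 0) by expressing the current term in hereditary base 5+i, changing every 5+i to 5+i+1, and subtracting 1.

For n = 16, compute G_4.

base 5: 16 = 3·5 + 1; at 6: 3·6 + 1 = 19; next = 18
base 6: 18 = 3·6; at 7: 3·7 = 21; next = 20
base 7: 20 = 2·7 + 6; at 8: 2·8 + 6 = 22; next = 21
base 8: 21 = 2·8 + 5; at 9: 2·9 + 5 = 23; next = 22
base 9: 22 = 2·9 + 4; at 10: 2·10 + 4 = 24; next = 23

22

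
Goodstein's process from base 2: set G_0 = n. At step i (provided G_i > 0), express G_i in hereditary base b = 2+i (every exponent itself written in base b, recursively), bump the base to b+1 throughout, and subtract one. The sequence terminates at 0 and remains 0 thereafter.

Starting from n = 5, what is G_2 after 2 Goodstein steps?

G_0 = 5. HB_2(5) = 2^2 + 1. Bump = 28. G_1 = 27.
G_1 = 27. HB_3(27) = 3^3. Bump = 256. G_2 = 255.
G_2 = 255. HB_4(255) = 3·4^3 + 3·4^2 + 3·4 + 3. Bump = 468. G_3 = 467.

255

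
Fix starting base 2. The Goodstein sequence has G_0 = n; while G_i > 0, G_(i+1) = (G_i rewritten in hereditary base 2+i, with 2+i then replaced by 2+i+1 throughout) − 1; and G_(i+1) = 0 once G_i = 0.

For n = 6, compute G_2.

G_0 = 6. HB_2(6) = 2^2 + 2. Bump = 30. G_1 = 29.
G_1 = 29. HB_3(29) = 3^3 + 2. Bump = 258. G_2 = 257.
G_2 = 257. HB_4(257) = 4^4 + 1. Bump = 3126. G_3 = 3125.

257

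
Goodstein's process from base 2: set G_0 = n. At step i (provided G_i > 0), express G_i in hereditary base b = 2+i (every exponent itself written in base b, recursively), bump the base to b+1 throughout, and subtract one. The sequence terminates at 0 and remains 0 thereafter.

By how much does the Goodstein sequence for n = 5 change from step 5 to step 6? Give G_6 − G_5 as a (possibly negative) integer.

554

G_0 = 5. HB_2(5) = 2^2 + 1. Bump = 28. G_1 = 27.
G_1 = 27. HB_3(27) = 3^3. Bump = 256. G_2 = 255.
G_2 = 255. HB_4(255) = 3·4^3 + 3·4^2 + 3·4 + 3. Bump = 468. G_3 = 467.
G_3 = 467. HB_5(467) = 3·5^3 + 3·5^2 + 3·5 + 2. Bump = 776. G_4 = 775.
G_4 = 775. HB_6(775) = 3·6^3 + 3·6^2 + 3·6 + 1. Bump = 1198. G_5 = 1197.
G_5 = 1197. HB_7(1197) = 3·7^3 + 3·7^2 + 3·7. Bump = 1752. G_6 = 1751.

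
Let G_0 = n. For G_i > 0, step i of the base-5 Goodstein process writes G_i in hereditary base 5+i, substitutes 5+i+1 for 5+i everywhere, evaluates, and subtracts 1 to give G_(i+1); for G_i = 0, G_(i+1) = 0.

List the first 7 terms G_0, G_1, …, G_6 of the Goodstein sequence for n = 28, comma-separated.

28, 38, 50, 64, 80, 87, 94

(0) 28|_5 = 5^2 + 3 ↦ 6^2 + 3|_6 = 39 ⇒ 38
(1) 38|_6 = 6^2 + 2 ↦ 7^2 + 2|_7 = 51 ⇒ 50
(2) 50|_7 = 7^2 + 1 ↦ 8^2 + 1|_8 = 65 ⇒ 64
(3) 64|_8 = 8^2 ↦ 9^2|_9 = 81 ⇒ 80
(4) 80|_9 = 8·9 + 8 ↦ 8·10 + 8|_10 = 88 ⇒ 87
(5) 87|_10 = 8·10 + 7 ↦ 8·11 + 7|_11 = 95 ⇒ 94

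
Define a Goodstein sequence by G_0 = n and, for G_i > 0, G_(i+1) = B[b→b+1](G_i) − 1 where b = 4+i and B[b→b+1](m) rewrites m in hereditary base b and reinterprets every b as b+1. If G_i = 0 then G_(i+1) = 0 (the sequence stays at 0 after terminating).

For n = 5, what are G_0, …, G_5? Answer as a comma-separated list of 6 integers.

5, 5, 5, 4, 3, 2

i=0: 5 = 4 + 1 (b=4); 4→5: 5 + 1 = 6; 6−1 = 5
i=1: 5 = 5 (b=5); 5→6: 6 = 6; 6−1 = 5
i=2: 5 = 5 (b=6); 6→7: 5 = 5; 5−1 = 4
i=3: 4 = 4 (b=7); 7→8: 4 = 4; 4−1 = 3
i=4: 3 = 3 (b=8); 8→9: 3 = 3; 3−1 = 2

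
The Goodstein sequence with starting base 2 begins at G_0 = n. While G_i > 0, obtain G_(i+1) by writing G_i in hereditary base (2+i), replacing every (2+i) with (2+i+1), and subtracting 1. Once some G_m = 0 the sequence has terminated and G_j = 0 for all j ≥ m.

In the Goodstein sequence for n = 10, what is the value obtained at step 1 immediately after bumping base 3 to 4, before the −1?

1026

(0) 10|_2 = 2^(2 + 1) + 2 ↦ 3^(3 + 1) + 3|_3 = 84 ⇒ 83
(1) 83|_3 = 3^(3 + 1) + 2 ↦ 4^(4 + 1) + 2|_4 = 1026 ⇒ 1025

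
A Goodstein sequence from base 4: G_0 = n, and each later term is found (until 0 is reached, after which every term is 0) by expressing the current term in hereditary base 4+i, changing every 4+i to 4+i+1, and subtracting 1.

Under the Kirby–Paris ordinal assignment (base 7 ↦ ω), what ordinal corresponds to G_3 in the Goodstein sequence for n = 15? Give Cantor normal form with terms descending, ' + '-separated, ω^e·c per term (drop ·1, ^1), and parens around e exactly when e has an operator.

G_0=15  [base 4] 3·4 + 3  →[4↦5]→  3·5 + 3 = 18  −1 ⇒ G_1=17
G_1=17  [base 5] 3·5 + 2  →[5↦6]→  3·6 + 2 = 20  −1 ⇒ G_2=19
G_2=19  [base 6] 3·6 + 1  →[6↦7]→  3·7 + 1 = 22  −1 ⇒ G_3=21
G_3=21  [base 7] 3·7  →[7↦8]→  3·8 = 24  −1 ⇒ G_4=23

ω·3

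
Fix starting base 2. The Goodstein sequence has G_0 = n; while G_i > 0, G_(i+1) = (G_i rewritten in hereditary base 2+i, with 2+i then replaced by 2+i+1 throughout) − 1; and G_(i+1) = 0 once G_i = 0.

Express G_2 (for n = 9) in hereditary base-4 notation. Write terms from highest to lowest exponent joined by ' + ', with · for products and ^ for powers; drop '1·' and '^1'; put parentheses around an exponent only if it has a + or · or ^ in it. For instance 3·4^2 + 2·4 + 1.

9 —HB2→ 2^(2 + 1) + 1 —bump→ 3^(3 + 1) + 1 = 82 —(−1)→ 81
81 —HB3→ 3^(3 + 1) —bump→ 4^(4 + 1) = 1024 —(−1)→ 1023
1023 —HB4→ 3·4^4 + 3·4^3 + 3·4^2 + 3·4 + 3 —bump→ 3·5^5 + 3·5^3 + 3·5^2 + 3·5 + 3 = 9843 —(−1)→ 9842

3·4^4 + 3·4^3 + 3·4^2 + 3·4 + 3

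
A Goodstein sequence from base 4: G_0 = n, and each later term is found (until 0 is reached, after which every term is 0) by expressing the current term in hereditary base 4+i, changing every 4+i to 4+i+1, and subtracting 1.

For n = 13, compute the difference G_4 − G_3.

1

i=0: 13 = 3·4 + 1 (b=4); 4→5: 3·5 + 1 = 16; 16−1 = 15
i=1: 15 = 3·5 (b=5); 5→6: 3·6 = 18; 18−1 = 17
i=2: 17 = 2·6 + 5 (b=6); 6→7: 2·7 + 5 = 19; 19−1 = 18
i=3: 18 = 2·7 + 4 (b=7); 7→8: 2·8 + 4 = 20; 20−1 = 19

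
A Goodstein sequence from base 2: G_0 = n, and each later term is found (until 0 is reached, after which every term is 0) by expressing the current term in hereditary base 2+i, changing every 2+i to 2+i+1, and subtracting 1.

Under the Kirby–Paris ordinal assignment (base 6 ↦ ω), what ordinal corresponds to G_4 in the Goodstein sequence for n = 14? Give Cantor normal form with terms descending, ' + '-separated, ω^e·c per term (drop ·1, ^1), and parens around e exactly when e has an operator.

ω^(ω + 1) + ω^5·5 + ω^4·5 + ω^3·5 + ω^2·5 + ω·5 + 5

(0) 14|_2 = 2^(2 + 1) + 2^2 + 2 ↦ 3^(3 + 1) + 3^3 + 3|_3 = 111 ⇒ 110
(1) 110|_3 = 3^(3 + 1) + 3^3 + 2 ↦ 4^(4 + 1) + 4^4 + 2|_4 = 1282 ⇒ 1281
(2) 1281|_4 = 4^(4 + 1) + 4^4 + 1 ↦ 5^(5 + 1) + 5^5 + 1|_5 = 18751 ⇒ 18750
(3) 18750|_5 = 5^(5 + 1) + 5^5 ↦ 6^(6 + 1) + 6^6|_6 = 326592 ⇒ 326591
(4) 326591|_6 = 6^(6 + 1) + 5·6^5 + 5·6^4 + 5·6^3 + 5·6^2 + 5·6 + 5 ↦ 7^(7 + 1) + 5·7^5 + 5·7^4 + 5·7^3 + 5·7^2 + 5·7 + 5|_7 = 5862841 ⇒ 5862840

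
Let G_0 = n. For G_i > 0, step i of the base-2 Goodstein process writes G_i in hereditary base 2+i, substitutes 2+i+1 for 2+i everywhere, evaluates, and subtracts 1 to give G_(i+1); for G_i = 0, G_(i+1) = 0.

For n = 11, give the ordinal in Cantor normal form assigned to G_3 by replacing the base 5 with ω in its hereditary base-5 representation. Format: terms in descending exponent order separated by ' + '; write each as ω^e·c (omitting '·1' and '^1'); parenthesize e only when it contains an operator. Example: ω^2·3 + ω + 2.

(0) 11|_2 = 2^(2 + 1) + 2 + 1 ↦ 3^(3 + 1) + 3 + 1|_3 = 85 ⇒ 84
(1) 84|_3 = 3^(3 + 1) + 3 ↦ 4^(4 + 1) + 4|_4 = 1028 ⇒ 1027
(2) 1027|_4 = 4^(4 + 1) + 3 ↦ 5^(5 + 1) + 3|_5 = 15628 ⇒ 15627
(3) 15627|_5 = 5^(5 + 1) + 2 ↦ 6^(6 + 1) + 2|_6 = 279938 ⇒ 279937

ω^(ω + 1) + 2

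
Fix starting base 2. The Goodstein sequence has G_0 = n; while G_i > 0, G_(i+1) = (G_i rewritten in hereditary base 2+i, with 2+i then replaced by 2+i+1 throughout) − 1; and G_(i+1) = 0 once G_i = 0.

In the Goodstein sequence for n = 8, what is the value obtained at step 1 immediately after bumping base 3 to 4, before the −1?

G_0 = 8. HB_2(8) = 2^(2 + 1). Bump = 81. G_1 = 80.
G_1 = 80. HB_3(80) = 2·3^3 + 2·3^2 + 2·3 + 2. Bump = 554. G_2 = 553.

554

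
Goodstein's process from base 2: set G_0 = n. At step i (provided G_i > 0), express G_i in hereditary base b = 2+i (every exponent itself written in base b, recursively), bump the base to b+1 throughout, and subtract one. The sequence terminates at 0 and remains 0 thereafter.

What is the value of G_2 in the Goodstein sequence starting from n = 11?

step 0: 11 = 2^(2 + 1) + 2 + 1; sub 3 for 2: 3^(3 + 1) + 3 + 1; = 85; G_1 = 85−1 = 84
step 1: 84 = 3^(3 + 1) + 3; sub 4 for 3: 4^(4 + 1) + 4; = 1028; G_2 = 1028−1 = 1027
step 2: 1027 = 4^(4 + 1) + 3; sub 5 for 4: 5^(5 + 1) + 3; = 15628; G_3 = 15628−1 = 15627

1027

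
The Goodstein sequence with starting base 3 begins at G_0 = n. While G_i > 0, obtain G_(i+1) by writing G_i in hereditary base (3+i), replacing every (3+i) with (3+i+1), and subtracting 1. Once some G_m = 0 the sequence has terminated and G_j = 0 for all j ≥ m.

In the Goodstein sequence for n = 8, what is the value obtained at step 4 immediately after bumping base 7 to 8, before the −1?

12

8 —HB3→ 2·3 + 2 —bump→ 2·4 + 2 = 10 —(−1)→ 9
9 —HB4→ 2·4 + 1 —bump→ 2·5 + 1 = 11 —(−1)→ 10
10 —HB5→ 2·5 —bump→ 2·6 = 12 —(−1)→ 11
11 —HB6→ 6 + 5 —bump→ 7 + 5 = 12 —(−1)→ 11
11 —HB7→ 7 + 4 —bump→ 8 + 4 = 12 —(−1)→ 11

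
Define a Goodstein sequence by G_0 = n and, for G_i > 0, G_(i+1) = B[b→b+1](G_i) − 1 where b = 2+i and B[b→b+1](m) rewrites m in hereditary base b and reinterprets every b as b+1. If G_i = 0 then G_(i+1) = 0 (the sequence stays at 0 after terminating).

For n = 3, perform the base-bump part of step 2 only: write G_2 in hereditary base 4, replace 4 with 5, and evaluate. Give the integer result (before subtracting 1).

3

step 0: 3 = 2 + 1; sub 3 for 2: 3 + 1; = 4; G_1 = 4−1 = 3
step 1: 3 = 3; sub 4 for 3: 4; = 4; G_2 = 4−1 = 3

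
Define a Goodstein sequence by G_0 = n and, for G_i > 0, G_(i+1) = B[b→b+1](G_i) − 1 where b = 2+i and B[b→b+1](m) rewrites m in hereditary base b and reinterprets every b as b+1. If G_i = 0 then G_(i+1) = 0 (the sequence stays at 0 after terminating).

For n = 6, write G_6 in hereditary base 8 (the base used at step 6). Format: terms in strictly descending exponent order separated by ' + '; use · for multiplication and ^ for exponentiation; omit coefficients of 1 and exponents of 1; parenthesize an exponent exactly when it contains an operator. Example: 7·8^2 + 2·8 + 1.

base 2: 6 = 2^2 + 2; at 3: 3^3 + 3 = 30; next = 29
base 3: 29 = 3^3 + 2; at 4: 4^4 + 2 = 258; next = 257
base 4: 257 = 4^4 + 1; at 5: 5^5 + 1 = 3126; next = 3125
base 5: 3125 = 5^5; at 6: 6^6 = 46656; next = 46655
base 6: 46655 = 5·6^5 + 5·6^4 + 5·6^3 + 5·6^2 + 5·6 + 5; at 7: 5·7^5 + 5·7^4 + 5·7^3 + 5·7^2 + 5·7 + 5 = 98040; next = 98039
base 7: 98039 = 5·7^5 + 5·7^4 + 5·7^3 + 5·7^2 + 5·7 + 4; at 8: 5·8^5 + 5·8^4 + 5·8^3 + 5·8^2 + 5·8 + 4 = 187244; next = 187243

5·8^5 + 5·8^4 + 5·8^3 + 5·8^2 + 5·8 + 3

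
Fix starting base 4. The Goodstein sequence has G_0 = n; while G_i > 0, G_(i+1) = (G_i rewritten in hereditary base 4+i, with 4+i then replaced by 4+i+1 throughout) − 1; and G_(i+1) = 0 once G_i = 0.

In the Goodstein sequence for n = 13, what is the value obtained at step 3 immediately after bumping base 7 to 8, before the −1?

step 0: 13 = 3·4 + 1; sub 5 for 4: 3·5 + 1; = 16; G_1 = 16−1 = 15
step 1: 15 = 3·5; sub 6 for 5: 3·6; = 18; G_2 = 18−1 = 17
step 2: 17 = 2·6 + 5; sub 7 for 6: 2·7 + 5; = 19; G_3 = 19−1 = 18
step 3: 18 = 2·7 + 4; sub 8 for 7: 2·8 + 4; = 20; G_4 = 20−1 = 19

20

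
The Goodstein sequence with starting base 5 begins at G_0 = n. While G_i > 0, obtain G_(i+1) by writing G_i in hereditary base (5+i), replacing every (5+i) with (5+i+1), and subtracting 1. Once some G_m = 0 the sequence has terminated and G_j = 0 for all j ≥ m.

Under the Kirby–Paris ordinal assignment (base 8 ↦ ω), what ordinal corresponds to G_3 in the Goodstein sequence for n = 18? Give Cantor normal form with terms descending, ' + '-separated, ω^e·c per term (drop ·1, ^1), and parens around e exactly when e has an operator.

18 —HB5→ 3·5 + 3 —bump→ 3·6 + 3 = 21 —(−1)→ 20
20 —HB6→ 3·6 + 2 —bump→ 3·7 + 2 = 23 —(−1)→ 22
22 —HB7→ 3·7 + 1 —bump→ 3·8 + 1 = 25 —(−1)→ 24
24 —HB8→ 3·8 —bump→ 3·9 = 27 —(−1)→ 26

ω·3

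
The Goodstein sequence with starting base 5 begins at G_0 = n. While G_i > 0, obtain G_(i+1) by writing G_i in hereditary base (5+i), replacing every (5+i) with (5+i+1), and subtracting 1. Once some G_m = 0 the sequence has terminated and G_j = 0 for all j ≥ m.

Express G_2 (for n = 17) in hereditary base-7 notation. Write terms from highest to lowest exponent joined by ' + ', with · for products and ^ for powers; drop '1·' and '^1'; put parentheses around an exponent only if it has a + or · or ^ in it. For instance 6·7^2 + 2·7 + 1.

3·7

G_0 = 17. HB_5(17) = 3·5 + 2. Bump = 20. G_1 = 19.
G_1 = 19. HB_6(19) = 3·6 + 1. Bump = 22. G_2 = 21.
G_2 = 21. HB_7(21) = 3·7. Bump = 24. G_3 = 23.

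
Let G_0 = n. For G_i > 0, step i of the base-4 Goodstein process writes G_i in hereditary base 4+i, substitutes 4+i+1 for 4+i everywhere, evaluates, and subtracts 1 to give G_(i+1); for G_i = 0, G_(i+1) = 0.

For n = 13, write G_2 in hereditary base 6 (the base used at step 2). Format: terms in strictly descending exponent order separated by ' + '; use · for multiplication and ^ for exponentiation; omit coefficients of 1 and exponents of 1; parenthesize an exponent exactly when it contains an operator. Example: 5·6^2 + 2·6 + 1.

2·6 + 5

(0) 13|_4 = 3·4 + 1 ↦ 3·5 + 1|_5 = 16 ⇒ 15
(1) 15|_5 = 3·5 ↦ 3·6|_6 = 18 ⇒ 17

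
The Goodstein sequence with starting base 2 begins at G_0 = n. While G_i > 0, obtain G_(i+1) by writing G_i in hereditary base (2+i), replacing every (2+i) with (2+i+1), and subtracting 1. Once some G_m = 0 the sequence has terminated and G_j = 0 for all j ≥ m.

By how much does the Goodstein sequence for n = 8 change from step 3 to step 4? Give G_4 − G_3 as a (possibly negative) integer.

i=0: 8 = 2^(2 + 1) (b=2); 2→3: 3^(3 + 1) = 81; 81−1 = 80
i=1: 80 = 2·3^3 + 2·3^2 + 2·3 + 2 (b=3); 3→4: 2·4^4 + 2·4^2 + 2·4 + 2 = 554; 554−1 = 553
i=2: 553 = 2·4^4 + 2·4^2 + 2·4 + 1 (b=4); 4→5: 2·5^5 + 2·5^2 + 2·5 + 1 = 6311; 6311−1 = 6310
i=3: 6310 = 2·5^5 + 2·5^2 + 2·5 (b=5); 5→6: 2·6^6 + 2·6^2 + 2·6 = 93396; 93396−1 = 93395

87085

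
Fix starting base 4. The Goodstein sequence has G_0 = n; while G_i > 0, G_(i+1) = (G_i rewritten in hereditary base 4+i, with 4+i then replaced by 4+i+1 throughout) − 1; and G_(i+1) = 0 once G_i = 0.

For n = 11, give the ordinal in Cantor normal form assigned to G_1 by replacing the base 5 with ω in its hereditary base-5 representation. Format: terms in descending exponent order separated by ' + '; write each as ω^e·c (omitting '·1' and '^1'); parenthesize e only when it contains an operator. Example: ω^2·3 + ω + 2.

ω·2 + 2

G_0 = 11. HB_4(11) = 2·4 + 3. Bump = 13. G_1 = 12.
G_1 = 12. HB_5(12) = 2·5 + 2. Bump = 14. G_2 = 13.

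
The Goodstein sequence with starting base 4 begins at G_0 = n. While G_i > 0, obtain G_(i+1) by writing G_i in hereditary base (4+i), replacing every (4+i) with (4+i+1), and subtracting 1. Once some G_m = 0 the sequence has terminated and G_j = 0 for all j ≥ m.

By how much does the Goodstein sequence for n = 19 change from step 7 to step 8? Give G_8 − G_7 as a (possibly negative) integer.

6

G_0=19  [base 4] 4^2 + 3  →[4↦5]→  5^2 + 3 = 28  −1 ⇒ G_1=27
G_1=27  [base 5] 5^2 + 2  →[5↦6]→  6^2 + 2 = 38  −1 ⇒ G_2=37
G_2=37  [base 6] 6^2 + 1  →[6↦7]→  7^2 + 1 = 50  −1 ⇒ G_3=49
G_3=49  [base 7] 7^2  →[7↦8]→  8^2 = 64  −1 ⇒ G_4=63
G_4=63  [base 8] 7·8 + 7  →[8↦9]→  7·9 + 7 = 70  −1 ⇒ G_5=69
G_5=69  [base 9] 7·9 + 6  →[9↦10]→  7·10 + 6 = 76  −1 ⇒ G_6=75
G_6=75  [base 10] 7·10 + 5  →[10↦11]→  7·11 + 5 = 82  −1 ⇒ G_7=81
G_7=81  [base 11] 7·11 + 4  →[11↦12]→  7·12 + 4 = 88  −1 ⇒ G_8=87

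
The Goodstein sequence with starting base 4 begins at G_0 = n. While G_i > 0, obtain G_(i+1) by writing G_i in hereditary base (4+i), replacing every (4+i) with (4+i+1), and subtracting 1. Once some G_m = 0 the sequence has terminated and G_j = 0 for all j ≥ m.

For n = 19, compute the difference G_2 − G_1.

10

base 4: 19 = 4^2 + 3; at 5: 5^2 + 3 = 28; next = 27
base 5: 27 = 5^2 + 2; at 6: 6^2 + 2 = 38; next = 37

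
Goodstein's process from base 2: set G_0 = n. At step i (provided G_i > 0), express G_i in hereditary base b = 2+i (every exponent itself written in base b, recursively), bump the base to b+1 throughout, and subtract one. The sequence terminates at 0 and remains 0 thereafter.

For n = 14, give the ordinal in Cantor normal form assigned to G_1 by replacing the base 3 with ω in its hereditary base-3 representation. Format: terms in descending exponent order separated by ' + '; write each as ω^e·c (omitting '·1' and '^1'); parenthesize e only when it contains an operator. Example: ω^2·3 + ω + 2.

ω^(ω + 1) + ω^ω + 2

i=0: 14 = 2^(2 + 1) + 2^2 + 2 (b=2); 2→3: 3^(3 + 1) + 3^3 + 3 = 111; 111−1 = 110
i=1: 110 = 3^(3 + 1) + 3^3 + 2 (b=3); 3→4: 4^(4 + 1) + 4^4 + 2 = 1282; 1282−1 = 1281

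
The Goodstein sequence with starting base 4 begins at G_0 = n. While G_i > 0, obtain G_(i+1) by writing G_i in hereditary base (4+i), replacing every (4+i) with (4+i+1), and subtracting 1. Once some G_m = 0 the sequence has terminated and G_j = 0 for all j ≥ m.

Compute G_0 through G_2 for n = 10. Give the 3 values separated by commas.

10 —HB4→ 2·4 + 2 —bump→ 2·5 + 2 = 12 —(−1)→ 11
11 —HB5→ 2·5 + 1 —bump→ 2·6 + 1 = 13 —(−1)→ 12

10, 11, 12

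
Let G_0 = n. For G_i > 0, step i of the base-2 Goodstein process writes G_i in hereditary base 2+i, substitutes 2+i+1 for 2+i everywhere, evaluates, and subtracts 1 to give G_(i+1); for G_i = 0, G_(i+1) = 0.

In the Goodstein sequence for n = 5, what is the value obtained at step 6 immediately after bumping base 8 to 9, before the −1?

step 0: 5 = 2^2 + 1; sub 3 for 2: 3^3 + 1; = 28; G_1 = 28−1 = 27
step 1: 27 = 3^3; sub 4 for 3: 4^4; = 256; G_2 = 256−1 = 255
step 2: 255 = 3·4^3 + 3·4^2 + 3·4 + 3; sub 5 for 4: 3·5^3 + 3·5^2 + 3·5 + 3; = 468; G_3 = 468−1 = 467
step 3: 467 = 3·5^3 + 3·5^2 + 3·5 + 2; sub 6 for 5: 3·6^3 + 3·6^2 + 3·6 + 2; = 776; G_4 = 776−1 = 775
step 4: 775 = 3·6^3 + 3·6^2 + 3·6 + 1; sub 7 for 6: 3·7^3 + 3·7^2 + 3·7 + 1; = 1198; G_5 = 1198−1 = 1197
step 5: 1197 = 3·7^3 + 3·7^2 + 3·7; sub 8 for 7: 3·8^3 + 3·8^2 + 3·8; = 1752; G_6 = 1752−1 = 1751
step 6: 1751 = 3·8^3 + 3·8^2 + 2·8 + 7; sub 9 for 8: 3·9^3 + 3·9^2 + 2·9 + 7; = 2455; G_7 = 2455−1 = 2454

2455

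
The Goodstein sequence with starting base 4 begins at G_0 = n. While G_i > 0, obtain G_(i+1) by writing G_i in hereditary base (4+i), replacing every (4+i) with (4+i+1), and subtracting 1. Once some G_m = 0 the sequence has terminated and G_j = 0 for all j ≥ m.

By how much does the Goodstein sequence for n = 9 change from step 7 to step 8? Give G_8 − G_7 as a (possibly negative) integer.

0

G_0=9  [base 4] 2·4 + 1  →[4↦5]→  2·5 + 1 = 11  −1 ⇒ G_1=10
G_1=10  [base 5] 2·5  →[5↦6]→  2·6 = 12  −1 ⇒ G_2=11
G_2=11  [base 6] 6 + 5  →[6↦7]→  7 + 5 = 12  −1 ⇒ G_3=11
G_3=11  [base 7] 7 + 4  →[7↦8]→  8 + 4 = 12  −1 ⇒ G_4=11
G_4=11  [base 8] 8 + 3  →[8↦9]→  9 + 3 = 12  −1 ⇒ G_5=11
G_5=11  [base 9] 9 + 2  →[9↦10]→  10 + 2 = 12  −1 ⇒ G_6=11
G_6=11  [base 10] 10 + 1  →[10↦11]→  11 + 1 = 12  −1 ⇒ G_7=11
G_7=11  [base 11] 11  →[11↦12]→  12 = 12  −1 ⇒ G_8=11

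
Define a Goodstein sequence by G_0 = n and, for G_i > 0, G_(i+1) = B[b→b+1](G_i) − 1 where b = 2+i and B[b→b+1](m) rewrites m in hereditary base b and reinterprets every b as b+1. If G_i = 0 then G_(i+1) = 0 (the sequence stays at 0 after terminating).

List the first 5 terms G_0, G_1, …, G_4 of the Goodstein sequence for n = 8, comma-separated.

8, 80, 553, 6310, 93395

base 2: 8 = 2^(2 + 1); at 3: 3^(3 + 1) = 81; next = 80
base 3: 80 = 2·3^3 + 2·3^2 + 2·3 + 2; at 4: 2·4^4 + 2·4^2 + 2·4 + 2 = 554; next = 553
base 4: 553 = 2·4^4 + 2·4^2 + 2·4 + 1; at 5: 2·5^5 + 2·5^2 + 2·5 + 1 = 6311; next = 6310
base 5: 6310 = 2·5^5 + 2·5^2 + 2·5; at 6: 2·6^6 + 2·6^2 + 2·6 = 93396; next = 93395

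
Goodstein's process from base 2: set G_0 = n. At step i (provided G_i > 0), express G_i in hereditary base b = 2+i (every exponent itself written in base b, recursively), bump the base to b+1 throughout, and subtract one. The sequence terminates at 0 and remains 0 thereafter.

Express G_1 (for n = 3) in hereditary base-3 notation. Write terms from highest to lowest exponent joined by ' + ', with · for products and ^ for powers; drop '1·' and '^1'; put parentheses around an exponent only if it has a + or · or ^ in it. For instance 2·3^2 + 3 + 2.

(0) 3|_2 = 2 + 1 ↦ 3 + 1|_3 = 4 ⇒ 3
(1) 3|_3 = 3 ↦ 4|_4 = 4 ⇒ 3

3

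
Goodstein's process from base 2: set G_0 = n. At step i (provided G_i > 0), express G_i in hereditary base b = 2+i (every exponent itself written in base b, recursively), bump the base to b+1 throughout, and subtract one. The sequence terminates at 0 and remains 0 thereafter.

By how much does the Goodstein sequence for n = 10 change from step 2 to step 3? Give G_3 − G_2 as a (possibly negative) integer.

G_0 = 10. HB_2(10) = 2^(2 + 1) + 2. Bump = 84. G_1 = 83.
G_1 = 83. HB_3(83) = 3^(3 + 1) + 2. Bump = 1026. G_2 = 1025.
G_2 = 1025. HB_4(1025) = 4^(4 + 1) + 1. Bump = 15626. G_3 = 15625.

14600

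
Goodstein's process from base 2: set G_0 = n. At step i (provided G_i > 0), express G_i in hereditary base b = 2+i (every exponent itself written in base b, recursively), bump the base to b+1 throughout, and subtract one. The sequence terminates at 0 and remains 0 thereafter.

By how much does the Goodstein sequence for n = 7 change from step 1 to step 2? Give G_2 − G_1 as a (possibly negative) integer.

229

G_0 = 7. HB_2(7) = 2^2 + 2 + 1. Bump = 31. G_1 = 30.
G_1 = 30. HB_3(30) = 3^3 + 3. Bump = 260. G_2 = 259.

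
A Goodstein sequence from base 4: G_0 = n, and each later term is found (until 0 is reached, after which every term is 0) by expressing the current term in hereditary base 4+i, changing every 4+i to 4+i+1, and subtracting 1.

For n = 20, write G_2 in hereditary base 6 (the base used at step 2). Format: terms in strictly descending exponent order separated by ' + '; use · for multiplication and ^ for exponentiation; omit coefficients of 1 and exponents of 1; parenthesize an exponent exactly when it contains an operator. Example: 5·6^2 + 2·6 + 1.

6^2 + 3

G_0=20  [base 4] 4^2 + 4  →[4↦5]→  5^2 + 5 = 30  −1 ⇒ G_1=29
G_1=29  [base 5] 5^2 + 4  →[5↦6]→  6^2 + 4 = 40  −1 ⇒ G_2=39
G_2=39  [base 6] 6^2 + 3  →[6↦7]→  7^2 + 3 = 52  −1 ⇒ G_3=51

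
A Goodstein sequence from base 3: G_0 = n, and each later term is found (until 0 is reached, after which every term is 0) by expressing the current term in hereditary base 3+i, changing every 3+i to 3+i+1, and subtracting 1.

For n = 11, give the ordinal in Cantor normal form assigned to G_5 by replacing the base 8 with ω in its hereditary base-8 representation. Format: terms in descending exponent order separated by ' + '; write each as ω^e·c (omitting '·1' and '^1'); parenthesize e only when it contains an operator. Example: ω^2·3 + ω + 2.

ω·5 + 3

G_0=11  [base 3] 3^2 + 2  →[3↦4]→  4^2 + 2 = 18  −1 ⇒ G_1=17
G_1=17  [base 4] 4^2 + 1  →[4↦5]→  5^2 + 1 = 26  −1 ⇒ G_2=25
G_2=25  [base 5] 5^2  →[5↦6]→  6^2 = 36  −1 ⇒ G_3=35
G_3=35  [base 6] 5·6 + 5  →[6↦7]→  5·7 + 5 = 40  −1 ⇒ G_4=39
G_4=39  [base 7] 5·7 + 4  →[7↦8]→  5·8 + 4 = 44  −1 ⇒ G_5=43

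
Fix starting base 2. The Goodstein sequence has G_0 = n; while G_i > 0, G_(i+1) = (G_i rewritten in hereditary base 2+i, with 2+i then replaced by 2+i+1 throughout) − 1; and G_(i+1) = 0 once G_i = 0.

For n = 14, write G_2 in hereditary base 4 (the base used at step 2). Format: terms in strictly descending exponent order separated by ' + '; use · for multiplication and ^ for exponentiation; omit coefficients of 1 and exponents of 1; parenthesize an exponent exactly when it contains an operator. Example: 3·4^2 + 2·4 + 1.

step 0: 14 = 2^(2 + 1) + 2^2 + 2; sub 3 for 2: 3^(3 + 1) + 3^3 + 3; = 111; G_1 = 111−1 = 110
step 1: 110 = 3^(3 + 1) + 3^3 + 2; sub 4 for 3: 4^(4 + 1) + 4^4 + 2; = 1282; G_2 = 1282−1 = 1281
step 2: 1281 = 4^(4 + 1) + 4^4 + 1; sub 5 for 4: 5^(5 + 1) + 5^5 + 1; = 18751; G_3 = 18751−1 = 18750

4^(4 + 1) + 4^4 + 1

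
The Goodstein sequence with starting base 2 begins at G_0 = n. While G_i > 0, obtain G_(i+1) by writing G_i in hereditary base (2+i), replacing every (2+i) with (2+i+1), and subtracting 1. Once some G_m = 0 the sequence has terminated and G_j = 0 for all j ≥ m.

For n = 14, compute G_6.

134404971

G_0=14  [base 2] 2^(2 + 1) + 2^2 + 2  →[2↦3]→  3^(3 + 1) + 3^3 + 3 = 111  −1 ⇒ G_1=110
G_1=110  [base 3] 3^(3 + 1) + 3^3 + 2  →[3↦4]→  4^(4 + 1) + 4^4 + 2 = 1282  −1 ⇒ G_2=1281
G_2=1281  [base 4] 4^(4 + 1) + 4^4 + 1  →[4↦5]→  5^(5 + 1) + 5^5 + 1 = 18751  −1 ⇒ G_3=18750
G_3=18750  [base 5] 5^(5 + 1) + 5^5  →[5↦6]→  6^(6 + 1) + 6^6 = 326592  −1 ⇒ G_4=326591
G_4=326591  [base 6] 6^(6 + 1) + 5·6^5 + 5·6^4 + 5·6^3 + 5·6^2 + 5·6 + 5  →[6↦7]→  7^(7 + 1) + 5·7^5 + 5·7^4 + 5·7^3 + 5·7^2 + 5·7 + 5 = 5862841  −1 ⇒ G_5=5862840
G_5=5862840  [base 7] 7^(7 + 1) + 5·7^5 + 5·7^4 + 5·7^3 + 5·7^2 + 5·7 + 4  →[7↦8]→  8^(8 + 1) + 5·8^5 + 5·8^4 + 5·8^3 + 5·8^2 + 5·8 + 4 = 134404972  −1 ⇒ G_6=134404971
G_6=134404971  [base 8] 8^(8 + 1) + 5·8^5 + 5·8^4 + 5·8^3 + 5·8^2 + 5·8 + 3  →[8↦9]→  9^(9 + 1) + 5·9^5 + 5·9^4 + 5·9^3 + 5·9^2 + 5·9 + 3 = 3487116549  −1 ⇒ G_7=3487116548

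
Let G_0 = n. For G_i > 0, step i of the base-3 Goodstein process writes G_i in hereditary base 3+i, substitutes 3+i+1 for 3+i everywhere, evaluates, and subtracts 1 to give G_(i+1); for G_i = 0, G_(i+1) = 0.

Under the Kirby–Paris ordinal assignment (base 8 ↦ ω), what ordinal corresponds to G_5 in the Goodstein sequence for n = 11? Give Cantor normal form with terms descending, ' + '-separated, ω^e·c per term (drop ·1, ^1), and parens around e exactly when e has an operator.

[0] 11 ≡ 3^2 + 2 (base 3). Lift 4: 18. −1: 17.
[1] 17 ≡ 4^2 + 1 (base 4). Lift 5: 26. −1: 25.
[2] 25 ≡ 5^2 (base 5). Lift 6: 36. −1: 35.
[3] 35 ≡ 5·6 + 5 (base 6). Lift 7: 40. −1: 39.
[4] 39 ≡ 5·7 + 4 (base 7). Lift 8: 44. −1: 43.
[5] 43 ≡ 5·8 + 3 (base 8). Lift 9: 48. −1: 47.

ω·5 + 3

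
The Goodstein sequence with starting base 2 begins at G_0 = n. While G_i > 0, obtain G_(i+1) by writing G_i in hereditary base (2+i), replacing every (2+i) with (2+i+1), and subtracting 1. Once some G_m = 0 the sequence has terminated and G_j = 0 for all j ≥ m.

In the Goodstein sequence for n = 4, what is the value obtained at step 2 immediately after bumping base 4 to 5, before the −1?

4 —HB2→ 2^2 —bump→ 3^3 = 27 —(−1)→ 26
26 —HB3→ 2·3^2 + 2·3 + 2 —bump→ 2·4^2 + 2·4 + 2 = 42 —(−1)→ 41
41 —HB4→ 2·4^2 + 2·4 + 1 —bump→ 2·5^2 + 2·5 + 1 = 61 —(−1)→ 60

61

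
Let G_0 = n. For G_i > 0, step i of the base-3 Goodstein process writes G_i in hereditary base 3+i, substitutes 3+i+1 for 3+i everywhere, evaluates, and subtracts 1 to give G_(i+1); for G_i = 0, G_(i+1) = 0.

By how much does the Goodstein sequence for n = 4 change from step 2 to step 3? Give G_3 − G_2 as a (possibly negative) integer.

step 0: 4 = 3 + 1; sub 4 for 3: 4 + 1; = 5; G_1 = 5−1 = 4
step 1: 4 = 4; sub 5 for 4: 5; = 5; G_2 = 5−1 = 4
step 2: 4 = 4; sub 6 for 5: 4; = 4; G_3 = 4−1 = 3

-1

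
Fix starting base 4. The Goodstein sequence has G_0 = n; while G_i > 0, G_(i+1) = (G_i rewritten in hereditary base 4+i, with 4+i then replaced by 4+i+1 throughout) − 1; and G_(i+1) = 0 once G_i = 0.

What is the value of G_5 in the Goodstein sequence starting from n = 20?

81

step 0: 20 = 4^2 + 4; sub 5 for 4: 5^2 + 5; = 30; G_1 = 30−1 = 29
step 1: 29 = 5^2 + 4; sub 6 for 5: 6^2 + 4; = 40; G_2 = 40−1 = 39
step 2: 39 = 6^2 + 3; sub 7 for 6: 7^2 + 3; = 52; G_3 = 52−1 = 51
step 3: 51 = 7^2 + 2; sub 8 for 7: 8^2 + 2; = 66; G_4 = 66−1 = 65
step 4: 65 = 8^2 + 1; sub 9 for 8: 9^2 + 1; = 82; G_5 = 82−1 = 81
step 5: 81 = 9^2; sub 10 for 9: 10^2; = 100; G_6 = 100−1 = 99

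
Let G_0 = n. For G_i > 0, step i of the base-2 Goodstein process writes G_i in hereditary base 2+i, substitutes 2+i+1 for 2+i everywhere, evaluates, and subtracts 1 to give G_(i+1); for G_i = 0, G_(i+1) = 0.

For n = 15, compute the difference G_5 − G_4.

6261751

step 0: 15 = 2^(2 + 1) + 2^2 + 2 + 1; sub 3 for 2: 3^(3 + 1) + 3^3 + 3 + 1; = 112; G_1 = 112−1 = 111
step 1: 111 = 3^(3 + 1) + 3^3 + 3; sub 4 for 3: 4^(4 + 1) + 4^4 + 4; = 1284; G_2 = 1284−1 = 1283
step 2: 1283 = 4^(4 + 1) + 4^4 + 3; sub 5 for 4: 5^(5 + 1) + 5^5 + 3; = 18753; G_3 = 18753−1 = 18752
step 3: 18752 = 5^(5 + 1) + 5^5 + 2; sub 6 for 5: 6^(6 + 1) + 6^6 + 2; = 326594; G_4 = 326594−1 = 326593
step 4: 326593 = 6^(6 + 1) + 6^6 + 1; sub 7 for 6: 7^(7 + 1) + 7^7 + 1; = 6588345; G_5 = 6588345−1 = 6588344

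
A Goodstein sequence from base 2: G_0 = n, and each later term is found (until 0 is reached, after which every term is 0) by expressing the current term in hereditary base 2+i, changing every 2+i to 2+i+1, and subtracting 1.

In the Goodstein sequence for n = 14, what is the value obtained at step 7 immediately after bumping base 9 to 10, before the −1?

100000555552

[0] 14 ≡ 2^(2 + 1) + 2^2 + 2 (base 2). Lift 3: 111. −1: 110.
[1] 110 ≡ 3^(3 + 1) + 3^3 + 2 (base 3). Lift 4: 1282. −1: 1281.
[2] 1281 ≡ 4^(4 + 1) + 4^4 + 1 (base 4). Lift 5: 18751. −1: 18750.
[3] 18750 ≡ 5^(5 + 1) + 5^5 (base 5). Lift 6: 326592. −1: 326591.
[4] 326591 ≡ 6^(6 + 1) + 5·6^5 + 5·6^4 + 5·6^3 + 5·6^2 + 5·6 + 5 (base 6). Lift 7: 5862841. −1: 5862840.
[5] 5862840 ≡ 7^(7 + 1) + 5·7^5 + 5·7^4 + 5·7^3 + 5·7^2 + 5·7 + 4 (base 7). Lift 8: 134404972. −1: 134404971.
[6] 134404971 ≡ 8^(8 + 1) + 5·8^5 + 5·8^4 + 5·8^3 + 5·8^2 + 5·8 + 3 (base 8). Lift 9: 3487116549. −1: 3487116548.
[7] 3487116548 ≡ 9^(9 + 1) + 5·9^5 + 5·9^4 + 5·9^3 + 5·9^2 + 5·9 + 2 (base 9). Lift 10: 100000555552. −1: 100000555551.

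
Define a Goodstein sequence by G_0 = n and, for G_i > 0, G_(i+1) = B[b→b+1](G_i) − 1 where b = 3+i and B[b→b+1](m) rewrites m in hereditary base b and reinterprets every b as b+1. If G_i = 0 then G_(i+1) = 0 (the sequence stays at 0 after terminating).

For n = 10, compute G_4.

G_0=10  [base 3] 3^2 + 1  →[3↦4]→  4^2 + 1 = 17  −1 ⇒ G_1=16
G_1=16  [base 4] 4^2  →[4↦5]→  5^2 = 25  −1 ⇒ G_2=24
G_2=24  [base 5] 4·5 + 4  →[5↦6]→  4·6 + 4 = 28  −1 ⇒ G_3=27
G_3=27  [base 6] 4·6 + 3  →[6↦7]→  4·7 + 3 = 31  −1 ⇒ G_4=30
G_4=30  [base 7] 4·7 + 2  →[7↦8]→  4·8 + 2 = 34  −1 ⇒ G_5=33

30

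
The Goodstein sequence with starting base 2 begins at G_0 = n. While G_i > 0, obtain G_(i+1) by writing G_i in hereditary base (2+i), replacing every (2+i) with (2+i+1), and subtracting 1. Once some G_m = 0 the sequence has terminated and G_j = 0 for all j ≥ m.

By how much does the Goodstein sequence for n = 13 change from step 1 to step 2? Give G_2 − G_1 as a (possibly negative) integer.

1171

base 2: 13 = 2^(2 + 1) + 2^2 + 1; at 3: 3^(3 + 1) + 3^3 + 1 = 109; next = 108
base 3: 108 = 3^(3 + 1) + 3^3; at 4: 4^(4 + 1) + 4^4 = 1280; next = 1279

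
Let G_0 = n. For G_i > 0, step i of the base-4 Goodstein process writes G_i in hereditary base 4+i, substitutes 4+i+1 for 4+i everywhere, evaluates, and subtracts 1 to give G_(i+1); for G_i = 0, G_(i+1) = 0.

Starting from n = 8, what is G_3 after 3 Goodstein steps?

9

G_0=8  [base 4] 2·4  →[4↦5]→  2·5 = 10  −1 ⇒ G_1=9
G_1=9  [base 5] 5 + 4  →[5↦6]→  6 + 4 = 10  −1 ⇒ G_2=9
G_2=9  [base 6] 6 + 3  →[6↦7]→  7 + 3 = 10  −1 ⇒ G_3=9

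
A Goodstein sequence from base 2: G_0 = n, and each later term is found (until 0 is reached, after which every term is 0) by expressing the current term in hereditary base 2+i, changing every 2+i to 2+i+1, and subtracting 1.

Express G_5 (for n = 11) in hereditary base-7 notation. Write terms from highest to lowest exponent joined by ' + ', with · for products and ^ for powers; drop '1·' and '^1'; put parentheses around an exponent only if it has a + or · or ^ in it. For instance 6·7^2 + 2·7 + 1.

(0) 11|_2 = 2^(2 + 1) + 2 + 1 ↦ 3^(3 + 1) + 3 + 1|_3 = 85 ⇒ 84
(1) 84|_3 = 3^(3 + 1) + 3 ↦ 4^(4 + 1) + 4|_4 = 1028 ⇒ 1027
(2) 1027|_4 = 4^(4 + 1) + 3 ↦ 5^(5 + 1) + 3|_5 = 15628 ⇒ 15627
(3) 15627|_5 = 5^(5 + 1) + 2 ↦ 6^(6 + 1) + 2|_6 = 279938 ⇒ 279937
(4) 279937|_6 = 6^(6 + 1) + 1 ↦ 7^(7 + 1) + 1|_7 = 5764802 ⇒ 5764801
(5) 5764801|_7 = 7^(7 + 1) ↦ 8^(8 + 1)|_8 = 134217728 ⇒ 134217727

7^(7 + 1)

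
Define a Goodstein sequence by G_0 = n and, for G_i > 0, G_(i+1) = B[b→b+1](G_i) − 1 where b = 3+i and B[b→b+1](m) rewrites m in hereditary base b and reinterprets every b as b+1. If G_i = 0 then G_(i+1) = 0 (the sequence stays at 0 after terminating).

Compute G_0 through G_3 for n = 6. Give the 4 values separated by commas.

6, 7, 7, 7

6 —HB3→ 2·3 —bump→ 2·4 = 8 —(−1)→ 7
7 —HB4→ 4 + 3 —bump→ 5 + 3 = 8 —(−1)→ 7
7 —HB5→ 5 + 2 —bump→ 6 + 2 = 8 —(−1)→ 7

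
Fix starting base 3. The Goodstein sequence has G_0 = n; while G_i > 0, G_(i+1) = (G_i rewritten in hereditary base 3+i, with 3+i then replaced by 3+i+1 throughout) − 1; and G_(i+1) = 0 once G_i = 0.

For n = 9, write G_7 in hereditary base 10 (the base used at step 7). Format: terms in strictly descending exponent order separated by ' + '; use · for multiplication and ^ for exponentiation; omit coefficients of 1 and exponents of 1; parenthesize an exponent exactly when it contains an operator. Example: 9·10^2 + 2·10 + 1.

[0] 9 ≡ 3^2 (base 3). Lift 4: 16. −1: 15.
[1] 15 ≡ 3·4 + 3 (base 4). Lift 5: 18. −1: 17.
[2] 17 ≡ 3·5 + 2 (base 5). Lift 6: 20. −1: 19.
[3] 19 ≡ 3·6 + 1 (base 6). Lift 7: 22. −1: 21.
[4] 21 ≡ 3·7 (base 7). Lift 8: 24. −1: 23.
[5] 23 ≡ 2·8 + 7 (base 8). Lift 9: 25. −1: 24.
[6] 24 ≡ 2·9 + 6 (base 9). Lift 10: 26. −1: 25.
[7] 25 ≡ 2·10 + 5 (base 10). Lift 11: 27. −1: 26.

2·10 + 5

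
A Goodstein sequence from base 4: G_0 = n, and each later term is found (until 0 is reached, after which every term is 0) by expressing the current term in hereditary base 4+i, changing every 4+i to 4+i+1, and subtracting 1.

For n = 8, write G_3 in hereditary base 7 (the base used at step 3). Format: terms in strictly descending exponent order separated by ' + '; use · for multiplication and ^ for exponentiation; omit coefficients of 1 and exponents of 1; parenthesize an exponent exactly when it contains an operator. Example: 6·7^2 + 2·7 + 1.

7 + 2

[0] 8 ≡ 2·4 (base 4). Lift 5: 10. −1: 9.
[1] 9 ≡ 5 + 4 (base 5). Lift 6: 10. −1: 9.
[2] 9 ≡ 6 + 3 (base 6). Lift 7: 10. −1: 9.
[3] 9 ≡ 7 + 2 (base 7). Lift 8: 10. −1: 9.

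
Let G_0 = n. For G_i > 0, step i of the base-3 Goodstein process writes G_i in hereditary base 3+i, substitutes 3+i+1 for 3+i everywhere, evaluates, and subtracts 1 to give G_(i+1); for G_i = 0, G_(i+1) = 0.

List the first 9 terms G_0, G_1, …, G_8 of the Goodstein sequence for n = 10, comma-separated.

[0] 10 ≡ 3^2 + 1 (base 3). Lift 4: 17. −1: 16.
[1] 16 ≡ 4^2 (base 4). Lift 5: 25. −1: 24.
[2] 24 ≡ 4·5 + 4 (base 5). Lift 6: 28. −1: 27.
[3] 27 ≡ 4·6 + 3 (base 6). Lift 7: 31. −1: 30.
[4] 30 ≡ 4·7 + 2 (base 7). Lift 8: 34. −1: 33.
[5] 33 ≡ 4·8 + 1 (base 8). Lift 9: 37. −1: 36.
[6] 36 ≡ 4·9 (base 9). Lift 10: 40. −1: 39.
[7] 39 ≡ 3·10 + 9 (base 10). Lift 11: 42. −1: 41.

10, 16, 24, 27, 30, 33, 36, 39, 41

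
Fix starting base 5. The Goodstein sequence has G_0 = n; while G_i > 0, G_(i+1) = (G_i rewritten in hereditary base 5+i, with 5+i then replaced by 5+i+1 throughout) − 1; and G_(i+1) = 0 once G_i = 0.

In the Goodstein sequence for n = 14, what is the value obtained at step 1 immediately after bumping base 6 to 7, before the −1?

(0) 14|_5 = 2·5 + 4 ↦ 2·6 + 4|_6 = 16 ⇒ 15
(1) 15|_6 = 2·6 + 3 ↦ 2·7 + 3|_7 = 17 ⇒ 16

17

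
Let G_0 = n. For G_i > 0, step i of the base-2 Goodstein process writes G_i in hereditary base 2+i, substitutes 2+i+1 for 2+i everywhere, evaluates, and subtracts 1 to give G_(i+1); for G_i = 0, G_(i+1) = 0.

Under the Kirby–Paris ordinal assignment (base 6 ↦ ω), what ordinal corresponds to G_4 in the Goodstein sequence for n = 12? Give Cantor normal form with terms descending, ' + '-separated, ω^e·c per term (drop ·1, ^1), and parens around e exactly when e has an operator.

ω^(ω + 1) + ω^2·2 + ω + 5

12 —HB2→ 2^(2 + 1) + 2^2 —bump→ 3^(3 + 1) + 3^3 = 108 —(−1)→ 107
107 —HB3→ 3^(3 + 1) + 2·3^2 + 2·3 + 2 —bump→ 4^(4 + 1) + 2·4^2 + 2·4 + 2 = 1066 —(−1)→ 1065
1065 —HB4→ 4^(4 + 1) + 2·4^2 + 2·4 + 1 —bump→ 5^(5 + 1) + 2·5^2 + 2·5 + 1 = 15686 —(−1)→ 15685
15685 —HB5→ 5^(5 + 1) + 2·5^2 + 2·5 —bump→ 6^(6 + 1) + 2·6^2 + 2·6 = 280020 —(−1)→ 280019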